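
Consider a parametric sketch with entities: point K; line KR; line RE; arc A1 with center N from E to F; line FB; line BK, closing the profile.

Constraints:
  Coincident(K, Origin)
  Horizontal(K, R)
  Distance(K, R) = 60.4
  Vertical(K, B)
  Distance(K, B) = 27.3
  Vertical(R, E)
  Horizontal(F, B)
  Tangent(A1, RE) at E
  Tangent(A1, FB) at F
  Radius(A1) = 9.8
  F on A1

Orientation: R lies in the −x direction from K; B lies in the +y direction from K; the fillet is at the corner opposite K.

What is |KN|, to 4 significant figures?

53.54

K is at the origin; K and R share the same y with |KR| = 60.4 and R on the −x side, so R = (-60.40, 0.000). K and B share the same x with |KB| = 27.3 and B on the +y side, so B = (0.000, 27.30). The virtual corner opposite K is at (-60.40, 27.30). The tangent condition forces NE to be normal to RE and since A1 is tangent to FB there, NF ⟂ FB, with radius 9.8, so the center N sits 9.8 in from both sides at N = (-50.60, 17.50). Then |KN| = |N − K| = 53.54.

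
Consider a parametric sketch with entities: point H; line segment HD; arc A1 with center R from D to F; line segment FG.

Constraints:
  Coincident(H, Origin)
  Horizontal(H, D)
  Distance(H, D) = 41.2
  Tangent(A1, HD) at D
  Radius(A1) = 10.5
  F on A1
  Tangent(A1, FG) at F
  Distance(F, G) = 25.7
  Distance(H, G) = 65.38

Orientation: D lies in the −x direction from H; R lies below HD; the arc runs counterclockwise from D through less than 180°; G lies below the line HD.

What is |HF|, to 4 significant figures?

52.30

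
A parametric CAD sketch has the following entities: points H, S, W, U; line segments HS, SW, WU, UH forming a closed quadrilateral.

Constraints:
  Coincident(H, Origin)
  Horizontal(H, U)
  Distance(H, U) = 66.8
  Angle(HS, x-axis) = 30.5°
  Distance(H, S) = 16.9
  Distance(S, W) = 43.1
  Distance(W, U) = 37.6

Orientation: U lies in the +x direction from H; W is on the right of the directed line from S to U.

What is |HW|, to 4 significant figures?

47.79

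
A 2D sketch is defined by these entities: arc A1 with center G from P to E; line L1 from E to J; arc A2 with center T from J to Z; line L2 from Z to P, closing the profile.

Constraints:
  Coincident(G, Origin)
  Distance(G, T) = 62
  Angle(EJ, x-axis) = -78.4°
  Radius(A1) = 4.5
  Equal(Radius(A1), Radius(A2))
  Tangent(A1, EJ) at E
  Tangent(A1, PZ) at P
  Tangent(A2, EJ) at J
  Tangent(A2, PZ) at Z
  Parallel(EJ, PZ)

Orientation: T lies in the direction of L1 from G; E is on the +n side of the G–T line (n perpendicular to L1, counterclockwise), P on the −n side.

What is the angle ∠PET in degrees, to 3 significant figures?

85.8°

The slot axis is L1's direction at -78.4°, so u = (cos -78.4°, sin -78.4°) = (0.201, -0.980) and n = (−sin -78.4°, cos -78.4°) = (0.980, 0.201). G is at the origin and T lies 62.0 along u from G, so T = 62.0·u = (12.5, -60.7). Tangency of A1 to both parallel lines with radius 4.5 puts E and P at G ± 4.5·n: E = (4.41, 0.905), P = (-4.41, -0.905). Then cos ∠PET = EP·ET / (|EP||ET|), giving 85.8°.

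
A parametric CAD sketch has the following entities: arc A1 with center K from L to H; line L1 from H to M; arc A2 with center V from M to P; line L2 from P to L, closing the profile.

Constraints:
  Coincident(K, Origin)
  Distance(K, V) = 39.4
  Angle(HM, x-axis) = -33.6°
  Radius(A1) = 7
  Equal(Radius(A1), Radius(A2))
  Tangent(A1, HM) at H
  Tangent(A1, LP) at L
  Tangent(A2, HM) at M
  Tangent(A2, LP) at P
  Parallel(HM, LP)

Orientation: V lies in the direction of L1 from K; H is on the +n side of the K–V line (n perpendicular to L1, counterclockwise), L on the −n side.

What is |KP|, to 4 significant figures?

40.02

The slot axis is L1's direction at -33.6°, so u = (cos -33.6°, sin -33.6°) = (0.8329, -0.5534) and n = (−sin -33.6°, cos -33.6°) = (0.5534, 0.8329). K is at the origin and V lies 39.4 along u from K, so V = 39.4·u = (32.82, -21.80). Tangency of A1 to both parallel lines with radius 7.0 puts H and L at K ± 7.0·n: H = (3.874, 5.830), L = (-3.874, -5.830). Equal radii place M and P the same way about V: M = V + 7.0·n = (36.69, -15.97), P = V − 7.0·n = (28.94, -27.63). Then |KP| = |P − K| = 40.02.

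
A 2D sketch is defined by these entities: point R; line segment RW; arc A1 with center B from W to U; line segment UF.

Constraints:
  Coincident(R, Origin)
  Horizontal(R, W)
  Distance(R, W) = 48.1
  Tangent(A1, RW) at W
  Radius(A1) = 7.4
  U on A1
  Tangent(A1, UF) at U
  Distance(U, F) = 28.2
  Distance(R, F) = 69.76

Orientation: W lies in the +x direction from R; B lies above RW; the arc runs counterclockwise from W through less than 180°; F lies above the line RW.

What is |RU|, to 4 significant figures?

55.65

Checks: |BU| = 7.400 ✓; ∠(BU, UF) = 90.00° ✓; |UF| = 28.20 ✓; |RF| = 69.76 ✓.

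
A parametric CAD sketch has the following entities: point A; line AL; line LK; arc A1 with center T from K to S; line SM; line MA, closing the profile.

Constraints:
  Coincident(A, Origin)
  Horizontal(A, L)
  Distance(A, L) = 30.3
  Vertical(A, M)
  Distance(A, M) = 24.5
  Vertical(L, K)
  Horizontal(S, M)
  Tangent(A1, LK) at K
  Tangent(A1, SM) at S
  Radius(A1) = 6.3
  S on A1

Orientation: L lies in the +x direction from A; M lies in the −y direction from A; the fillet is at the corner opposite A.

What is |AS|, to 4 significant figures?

34.30

A is at the origin; AL is horizontal with |AL| = 30.3 and L on the +x side, so L = (30.30, 0.000). A and M share the same x with |AM| = 24.5 and M on the −y side, so M = (0.000, -24.50). The virtual corner opposite A is at (30.30, -24.50). Tangency of A1 to LK means the radius TK is perpendicular to LK and A1 meets SM tangentially, so TS is at right angles to SM, with radius 6.3, so the center T sits 6.3 in from both sides at T = (24.00, -18.20). That places the tangent points at K = (30.30, -18.20) on LK and S = (24.00, -24.50) on SM. Then |AS| = |S − A| = 34.30.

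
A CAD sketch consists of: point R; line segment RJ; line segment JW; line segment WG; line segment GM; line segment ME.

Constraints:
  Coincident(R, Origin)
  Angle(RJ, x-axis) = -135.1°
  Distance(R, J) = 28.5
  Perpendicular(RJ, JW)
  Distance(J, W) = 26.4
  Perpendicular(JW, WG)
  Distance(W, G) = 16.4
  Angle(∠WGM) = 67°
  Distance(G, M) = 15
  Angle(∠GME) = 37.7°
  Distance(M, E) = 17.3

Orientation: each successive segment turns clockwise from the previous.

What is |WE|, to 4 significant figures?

6.810

R is at the origin; RJ runs at -135.1° with length 28.5, so J = (-20.19, -20.12). The perpendicularity gives JW at right angles to RJ, so JW runs at 134.9°; with |JW| = 26.4, W = (-38.82, -1.417). JW is perpendicular to WG, so WG runs at 44.90°; with |WG| = 16.4, G = (-27.21, 10.16). ∠WGM = 67.0° gives GM at -68.10° from the x-axis; with |GM| = 15.0, M = (-21.61, -3.758). ∠GME = 37.7° gives ME at 149.6° from the x-axis; with |ME| = 17.3, E = (-36.53, 4.996). Then |WE| = |E − W| = 6.810.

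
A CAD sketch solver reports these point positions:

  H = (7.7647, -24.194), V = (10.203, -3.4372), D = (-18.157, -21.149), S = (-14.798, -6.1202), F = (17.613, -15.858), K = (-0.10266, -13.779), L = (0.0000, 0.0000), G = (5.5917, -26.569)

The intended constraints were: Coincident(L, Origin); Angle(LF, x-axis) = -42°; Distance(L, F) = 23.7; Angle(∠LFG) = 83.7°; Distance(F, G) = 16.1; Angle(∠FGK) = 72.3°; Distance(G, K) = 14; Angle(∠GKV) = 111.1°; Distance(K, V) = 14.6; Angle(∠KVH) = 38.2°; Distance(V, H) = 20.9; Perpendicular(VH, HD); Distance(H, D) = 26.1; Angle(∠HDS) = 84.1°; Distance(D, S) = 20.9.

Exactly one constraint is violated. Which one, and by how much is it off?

Distance(D, S) = 20.9 — off by 5.50.

L = (0.00, 0.00) ✓; LF at -42.00° ✓; |LF| = 23.70 ✓; ∠LFG = 83.70° ✓; |FG| = 16.10 ✓; ∠FGK = 72.30° ✓; |GK| = 14.00 ✓; ∠GKV = 111.1° ✓; |KV| = 14.60 ✓; ∠KVH = 38.20° ✓; |VH| = 20.90 ✓; ∠(VH, HD) = 90.00° ✓; |HD| = 26.10 ✓; ∠HDS = 84.10° ✓; |DS| = 15.40 ✗.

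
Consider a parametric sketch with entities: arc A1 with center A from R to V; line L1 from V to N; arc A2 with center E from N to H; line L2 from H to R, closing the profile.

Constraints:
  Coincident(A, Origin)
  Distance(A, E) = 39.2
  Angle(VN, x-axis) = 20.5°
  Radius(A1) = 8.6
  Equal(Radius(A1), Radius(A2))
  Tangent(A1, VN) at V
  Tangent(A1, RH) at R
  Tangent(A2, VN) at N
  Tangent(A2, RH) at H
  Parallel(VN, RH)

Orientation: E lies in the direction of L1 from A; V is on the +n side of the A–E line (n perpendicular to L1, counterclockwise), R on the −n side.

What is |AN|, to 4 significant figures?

40.13

Tangency of A1 to both parallel lines with radius 8.6 puts V and R at A ± 8.6·n: V = (-3.012, 8.055), R = (3.012, -8.055). Equal radii place N and H the same way about E: N = E + 8.6·n = (33.71, 21.78), H = E − 8.6·n = (39.73, 5.673). Then |AN| = |N − A| = 40.13.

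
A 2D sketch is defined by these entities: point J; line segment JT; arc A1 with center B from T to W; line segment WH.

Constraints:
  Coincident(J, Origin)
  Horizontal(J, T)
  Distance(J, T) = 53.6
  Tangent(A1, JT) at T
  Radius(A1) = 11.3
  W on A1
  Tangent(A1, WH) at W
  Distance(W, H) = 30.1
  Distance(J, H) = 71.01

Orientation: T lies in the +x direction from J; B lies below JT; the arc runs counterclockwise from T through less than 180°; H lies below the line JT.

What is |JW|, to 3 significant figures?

46.3

J is at the origin; JT is horizontal with |JT| = 53.6 and T on the +x side, so T = (53.6, 0.00). Since A1 is tangent to JT there, BT ⟂ JT, so B = T + (0, -11.3) = (53.6, -11.3). Since BW ⟂ WH (tangency), |BH| = √(11.3² + 30.1²) = 32.2 regardless of where W sits on A1. So H lies on both circle(J, 71.01) and circle(B, 32.2); the below-JT intersection is H = (56.2, -43.3). W is the foot of the tangent from H: W = (43.4, -16.1).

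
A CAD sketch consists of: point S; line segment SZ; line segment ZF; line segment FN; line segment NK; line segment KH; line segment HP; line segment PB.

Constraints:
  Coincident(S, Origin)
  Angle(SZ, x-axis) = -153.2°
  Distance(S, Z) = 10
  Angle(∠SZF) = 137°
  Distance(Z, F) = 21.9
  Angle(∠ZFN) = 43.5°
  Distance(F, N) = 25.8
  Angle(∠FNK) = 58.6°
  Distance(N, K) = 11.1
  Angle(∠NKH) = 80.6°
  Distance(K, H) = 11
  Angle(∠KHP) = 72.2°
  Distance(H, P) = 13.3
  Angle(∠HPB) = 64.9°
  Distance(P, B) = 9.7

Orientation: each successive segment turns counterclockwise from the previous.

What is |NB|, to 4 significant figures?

5.278

S is at the origin; SZ runs at -153.2° with length 10.0, so Z = (-8.926, -4.509). ∠SZF = 137.0° gives ZF at -110.2° from the x-axis; with |ZF| = 21.9, F = (-16.49, -25.06). ∠ZFN = 43.5° gives FN at 26.30° from the x-axis; with |FN| = 25.8, N = (6.641, -13.63). ∠FNK = 58.6° gives NK at 147.7° from the x-axis; with |NK| = 11.1, K = (-2.741, -7.699). ∠NKH = 80.6° gives KH at -112.9° from the x-axis; with |KH| = 11.0, H = (-7.021, -17.83). ∠KHP = 72.2° gives HP at -5.100° from the x-axis; with |HP| = 13.3, P = (6.226, -19.01). ∠HPB = 64.9° gives PB at 110.0° from the x-axis; with |PB| = 9.7, B = (2.908, -9.900). Then |NB| = |B − N| = 5.278.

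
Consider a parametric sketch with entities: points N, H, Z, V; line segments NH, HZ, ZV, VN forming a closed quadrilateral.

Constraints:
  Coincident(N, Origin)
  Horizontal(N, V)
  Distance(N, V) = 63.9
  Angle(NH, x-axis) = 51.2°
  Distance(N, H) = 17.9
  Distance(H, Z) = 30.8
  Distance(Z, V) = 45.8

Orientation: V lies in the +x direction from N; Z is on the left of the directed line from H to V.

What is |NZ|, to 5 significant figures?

48.564

N is at the origin; N and V share the same y with |NV| = 63.9 and V in +x, so V = (63.9, 0). NH runs at 51.2° with |NH| = 17.9, so H = (11.216, 13.950). Z is determined by |HZ| = 30.8 and |ZV| = 45.8 together: it lies at the intersection of circle(H, 30.8) and circle(V, 45.8). With |HV| = 54.499, the foot of the radical line on HV is 16.708 from H and the perpendicular offset is √(30.8² − 16.708²) = 25.874. Taking the left-of-HV solution: Z = (33.991, 34.686).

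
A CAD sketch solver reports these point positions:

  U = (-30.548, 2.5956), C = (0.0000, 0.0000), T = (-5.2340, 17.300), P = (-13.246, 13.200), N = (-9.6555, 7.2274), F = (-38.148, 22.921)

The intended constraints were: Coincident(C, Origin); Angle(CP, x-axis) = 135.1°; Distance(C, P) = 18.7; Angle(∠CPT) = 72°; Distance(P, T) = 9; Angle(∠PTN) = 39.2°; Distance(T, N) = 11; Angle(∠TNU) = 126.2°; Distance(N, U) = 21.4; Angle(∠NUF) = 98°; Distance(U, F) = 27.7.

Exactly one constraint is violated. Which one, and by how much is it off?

Distance(U, F) = 27.7 — off by 6.00.

C = (0.00, 0.00) ✓; CP at 135.1° ✓; |CP| = 18.70 ✓; ∠CPT = 72.00° ✓; |PT| = 9.000 ✓; ∠PTN = 39.20° ✓; |TN| = 11.00 ✓; ∠TNU = 126.2° ✓; |NU| = 21.40 ✓; ∠NUF = 98.00° ✓; |UF| = 21.70 ✗.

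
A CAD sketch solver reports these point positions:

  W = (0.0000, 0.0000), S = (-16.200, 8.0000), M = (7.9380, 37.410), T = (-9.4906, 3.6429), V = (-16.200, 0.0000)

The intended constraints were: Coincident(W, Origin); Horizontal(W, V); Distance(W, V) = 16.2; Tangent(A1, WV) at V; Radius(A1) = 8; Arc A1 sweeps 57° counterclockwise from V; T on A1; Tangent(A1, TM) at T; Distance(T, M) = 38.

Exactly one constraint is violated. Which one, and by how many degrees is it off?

Tangent(A1, TM) at T — off by 5.70°.

W = (0.00, 0.00) ✓; W.y = 0.00, V.y = 0.00 ✓; |WV| = 16.20 ✓; ∠(SV, VW) = 90.00° ✓; |SV| = 8.000 ✓; bearing(S→T) − bearing(S→V) = 57.00° ✓; |ST| = 8.000 ✓; ∠(ST, TM) = 84.30° ✗; |TM| = 38.00 ✓.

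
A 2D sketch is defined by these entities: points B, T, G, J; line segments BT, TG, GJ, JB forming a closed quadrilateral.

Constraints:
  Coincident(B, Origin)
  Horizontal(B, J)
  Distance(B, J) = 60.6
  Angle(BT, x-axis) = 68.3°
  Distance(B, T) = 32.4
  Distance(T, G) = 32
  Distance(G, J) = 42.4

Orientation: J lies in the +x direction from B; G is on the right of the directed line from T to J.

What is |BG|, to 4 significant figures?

18.26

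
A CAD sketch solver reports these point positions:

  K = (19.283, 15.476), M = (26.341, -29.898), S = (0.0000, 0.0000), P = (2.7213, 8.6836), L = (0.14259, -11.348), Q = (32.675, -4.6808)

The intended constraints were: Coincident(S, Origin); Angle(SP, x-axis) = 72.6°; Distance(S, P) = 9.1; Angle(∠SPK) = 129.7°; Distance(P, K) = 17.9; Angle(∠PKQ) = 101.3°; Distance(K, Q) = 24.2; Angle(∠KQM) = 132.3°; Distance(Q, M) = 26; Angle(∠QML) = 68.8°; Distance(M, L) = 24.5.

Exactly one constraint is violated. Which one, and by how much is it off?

Distance(M, L) = 24.5 — off by 7.60.

S = (0.00, 0.00) ✓; SP at 72.60° ✓; |SP| = 9.100 ✓; ∠SPK = 129.7° ✓; |PK| = 17.90 ✓; ∠PKQ = 101.3° ✓; |KQ| = 24.20 ✓; ∠KQM = 132.3° ✓; |QM| = 26.00 ✓; ∠QML = 68.80° ✓; |ML| = 32.10 ✗.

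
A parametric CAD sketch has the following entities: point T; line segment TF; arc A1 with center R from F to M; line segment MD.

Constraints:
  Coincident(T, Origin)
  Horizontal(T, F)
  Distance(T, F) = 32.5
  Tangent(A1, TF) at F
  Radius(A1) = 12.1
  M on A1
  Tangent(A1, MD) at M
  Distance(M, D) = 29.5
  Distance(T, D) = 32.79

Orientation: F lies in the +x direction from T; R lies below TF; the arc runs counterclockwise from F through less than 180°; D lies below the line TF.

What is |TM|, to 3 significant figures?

22.8

Checks: |TF| = 32.50 ✓; |RM| = 12.10 ✓; ∠(RM, MD) = 90.00° ✓; |MD| = 29.50 ✓; |TD| = 32.79 ✓.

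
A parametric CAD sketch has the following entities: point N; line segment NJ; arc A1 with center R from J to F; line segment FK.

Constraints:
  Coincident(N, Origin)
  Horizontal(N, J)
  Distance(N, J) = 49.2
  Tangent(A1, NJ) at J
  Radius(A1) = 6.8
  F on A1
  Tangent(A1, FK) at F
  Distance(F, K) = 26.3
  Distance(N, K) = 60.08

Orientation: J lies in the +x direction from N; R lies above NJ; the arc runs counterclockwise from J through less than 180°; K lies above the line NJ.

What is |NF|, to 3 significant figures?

56.4

N is at the origin; N and J share the same y with |NJ| = 49.2 and J on the +x side, so J = (49.2, 0.00). The tangent condition forces RJ to be normal to NJ, so R = J + (0, 6.8) = (49.2, 6.80). Since RF ⟂ FK (tangency), |RK| = √(6.8² + 26.3²) = 27.2 regardless of where F sits on A1. So K lies on both circle(N, 60.08) and circle(R, 27.2); the above-NJ intersection is K = (49.6, 34.0). F is the foot of the tangent from K: F = (55.8, 8.41).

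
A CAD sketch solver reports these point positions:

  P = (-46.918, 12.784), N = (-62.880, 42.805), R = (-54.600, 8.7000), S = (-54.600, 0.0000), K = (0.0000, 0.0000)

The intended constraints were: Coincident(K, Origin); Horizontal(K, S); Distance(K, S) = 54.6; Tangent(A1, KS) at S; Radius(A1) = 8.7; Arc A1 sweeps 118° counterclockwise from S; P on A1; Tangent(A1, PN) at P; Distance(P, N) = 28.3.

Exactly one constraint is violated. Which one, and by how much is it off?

Distance(P, N) = 28.3 — off by 5.70.

K = (0.00, 0.00) ✓; K.y = 0.00, S.y = 0.00 ✓; |KS| = 54.60 ✓; ∠(RS, SK) = 90.00° ✓; |RS| = 8.700 ✓; bearing(R→P) − bearing(R→S) = 118.0° ✓; |RP| = 8.700 ✓; ∠(RP, PN) = 90.00° ✓; |PN| = 34.00 ✗.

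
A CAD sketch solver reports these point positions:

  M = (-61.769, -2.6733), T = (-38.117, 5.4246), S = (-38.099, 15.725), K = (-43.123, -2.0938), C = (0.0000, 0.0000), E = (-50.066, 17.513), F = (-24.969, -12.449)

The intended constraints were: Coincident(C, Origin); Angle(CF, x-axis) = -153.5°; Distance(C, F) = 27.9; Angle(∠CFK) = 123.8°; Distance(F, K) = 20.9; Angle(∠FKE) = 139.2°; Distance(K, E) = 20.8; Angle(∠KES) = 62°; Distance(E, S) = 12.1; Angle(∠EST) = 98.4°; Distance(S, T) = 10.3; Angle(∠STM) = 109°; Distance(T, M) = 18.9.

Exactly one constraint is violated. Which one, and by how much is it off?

Distance(T, M) = 18.9 — off by 6.10.

C = (0.00, 0.00) ✓; CF at -153.5° ✓; |CF| = 27.90 ✓; ∠CFK = 123.8° ✓; |FK| = 20.90 ✓; ∠FKE = 139.2° ✓; |KE| = 20.80 ✓; ∠KES = 62.00° ✓; |ES| = 12.10 ✓; ∠EST = 98.40° ✓; |ST| = 10.30 ✓; ∠STM = 109.0° ✓; |TM| = 25.00 ✗.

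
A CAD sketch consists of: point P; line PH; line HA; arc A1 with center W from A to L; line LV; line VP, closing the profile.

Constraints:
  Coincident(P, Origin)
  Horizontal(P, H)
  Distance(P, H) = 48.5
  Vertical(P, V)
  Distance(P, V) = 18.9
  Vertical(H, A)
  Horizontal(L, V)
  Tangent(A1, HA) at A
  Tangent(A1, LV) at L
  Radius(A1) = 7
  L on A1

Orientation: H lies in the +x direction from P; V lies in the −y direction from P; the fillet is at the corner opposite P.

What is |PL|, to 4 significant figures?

45.60

The virtual corner opposite P is at (48.50, -18.90). The tangent condition forces WA to be normal to HA and the tangent condition forces WL to be normal to LV, with radius 7.0, so the center W sits 7.0 in from both sides at W = (41.50, -11.90). That places the tangent points at A = (48.50, -11.90) on HA and L = (41.50, -18.90) on LV. Then |PL| = |L − P| = 45.60.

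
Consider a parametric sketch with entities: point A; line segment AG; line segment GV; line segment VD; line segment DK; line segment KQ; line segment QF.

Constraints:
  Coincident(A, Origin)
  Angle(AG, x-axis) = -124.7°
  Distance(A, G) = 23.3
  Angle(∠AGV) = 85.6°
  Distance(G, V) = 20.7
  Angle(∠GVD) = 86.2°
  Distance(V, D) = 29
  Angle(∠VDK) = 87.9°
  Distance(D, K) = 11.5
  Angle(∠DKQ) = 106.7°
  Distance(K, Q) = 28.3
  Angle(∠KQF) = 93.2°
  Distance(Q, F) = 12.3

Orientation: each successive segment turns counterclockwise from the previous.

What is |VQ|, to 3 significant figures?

18.7

A is at the origin; AG runs at -124.7° with length 23.3, so G = (-13.3, -19.2). ∠AGV = 85.6° gives GV at -30.3° from the x-axis; with |GV| = 20.7, V = (4.61, -29.6). ∠GVD = 86.2° gives VD at 63.5° from the x-axis; with |VD| = 29.0, D = (17.5, -3.65). ∠VDK = 87.9° gives DK at 156° from the x-axis; with |DK| = 11.5, K = (7.07, 1.10). ∠DKQ = 106.7° gives KQ at -131° from the x-axis; with |KQ| = 28.3, Q = (-11.5, -20.2). Then |VQ| = |Q − V| = 18.7.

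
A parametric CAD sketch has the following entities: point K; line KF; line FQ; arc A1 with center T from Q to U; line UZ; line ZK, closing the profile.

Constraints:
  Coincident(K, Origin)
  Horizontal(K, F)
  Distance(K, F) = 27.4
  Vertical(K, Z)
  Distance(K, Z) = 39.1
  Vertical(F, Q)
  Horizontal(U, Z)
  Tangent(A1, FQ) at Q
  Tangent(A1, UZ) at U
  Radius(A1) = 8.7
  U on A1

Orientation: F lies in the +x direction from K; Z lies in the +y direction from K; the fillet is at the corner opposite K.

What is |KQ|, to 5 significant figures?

40.926

K is at the origin; KF is horizontal with |KF| = 27.4 and F on the +x side, so F = (27.400, 0.0000). K and Z share the same x with |KZ| = 39.1 and Z on the +y side, so Z = (0.0000, 39.100). The virtual corner opposite K is at (27.400, 39.100). Since A1 is tangent to FQ there, TQ ⟂ FQ and since A1 is tangent to UZ there, TU ⟂ UZ, with radius 8.7, so the center T sits 8.7 in from both sides at T = (18.700, 30.400). That places the tangent points at Q = (27.400, 30.400) on FQ and U = (18.700, 39.100) on UZ. Then |KQ| = |Q − K| = 40.926.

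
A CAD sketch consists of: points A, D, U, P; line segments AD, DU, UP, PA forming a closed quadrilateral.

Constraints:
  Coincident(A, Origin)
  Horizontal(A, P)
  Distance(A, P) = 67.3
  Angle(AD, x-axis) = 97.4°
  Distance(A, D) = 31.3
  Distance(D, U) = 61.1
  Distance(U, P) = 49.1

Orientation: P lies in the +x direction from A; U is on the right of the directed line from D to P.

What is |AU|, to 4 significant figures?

33.43

Checks: |DU| = 61.10 ✓; |UP| = 49.10 ✓.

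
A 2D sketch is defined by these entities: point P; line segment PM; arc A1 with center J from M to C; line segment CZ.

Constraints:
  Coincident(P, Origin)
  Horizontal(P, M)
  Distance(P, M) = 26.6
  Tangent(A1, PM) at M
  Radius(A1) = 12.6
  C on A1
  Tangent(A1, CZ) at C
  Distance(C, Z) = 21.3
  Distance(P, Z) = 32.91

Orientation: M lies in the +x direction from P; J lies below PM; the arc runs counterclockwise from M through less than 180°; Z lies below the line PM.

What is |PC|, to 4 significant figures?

17.55

P is at the origin; P and M share the same y with |PM| = 26.6 and M on the +x side, so M = (26.60, 0.000). The tangent condition forces JM to be normal to PM, so J = M + (0, -12.6) = (26.60, -12.60). Since JC ⟂ CZ (tangency), |JZ| = √(12.6² + 21.3²) = 24.75 regardless of where C sits on A1. So Z lies on both circle(P, 32.91) and circle(J, 24.75); the below-PM intersection is Z = (10.33, -31.25). C is the foot of the tangent from Z: C = (14.21, -10.30).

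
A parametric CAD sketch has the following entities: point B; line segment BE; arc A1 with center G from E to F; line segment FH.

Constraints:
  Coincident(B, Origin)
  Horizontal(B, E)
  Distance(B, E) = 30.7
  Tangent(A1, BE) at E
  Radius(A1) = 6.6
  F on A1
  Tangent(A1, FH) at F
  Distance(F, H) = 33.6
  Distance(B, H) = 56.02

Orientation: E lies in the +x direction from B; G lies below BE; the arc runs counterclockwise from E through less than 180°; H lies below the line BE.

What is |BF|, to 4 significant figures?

26.53

Checks: B.y = 0.00, E.y = 0.00 ✓; |GF| = 6.600 ✓; ∠(GF, FH) = 90.00° ✓; |FH| = 33.60 ✓; |BH| = 56.02 ✓.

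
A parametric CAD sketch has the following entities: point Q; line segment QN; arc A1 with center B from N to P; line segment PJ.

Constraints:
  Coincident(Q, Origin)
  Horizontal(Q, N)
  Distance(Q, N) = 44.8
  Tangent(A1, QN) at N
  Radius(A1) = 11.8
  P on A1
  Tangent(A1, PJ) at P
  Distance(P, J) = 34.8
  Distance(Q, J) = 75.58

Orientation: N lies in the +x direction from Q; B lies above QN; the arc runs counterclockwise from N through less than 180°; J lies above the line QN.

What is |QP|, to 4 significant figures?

57.45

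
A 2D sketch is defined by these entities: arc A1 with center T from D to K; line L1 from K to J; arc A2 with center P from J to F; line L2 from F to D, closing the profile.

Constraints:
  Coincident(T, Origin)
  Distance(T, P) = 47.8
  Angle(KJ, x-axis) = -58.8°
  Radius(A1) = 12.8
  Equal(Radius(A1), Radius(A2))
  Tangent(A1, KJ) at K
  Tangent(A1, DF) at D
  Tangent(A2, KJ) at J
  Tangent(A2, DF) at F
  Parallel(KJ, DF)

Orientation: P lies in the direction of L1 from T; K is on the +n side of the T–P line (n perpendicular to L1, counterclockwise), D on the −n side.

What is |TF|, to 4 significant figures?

49.48

The slot axis is L1's direction at -58.8°, so u = (cos -58.8°, sin -58.8°) = (0.5180, -0.8554) and n = (−sin -58.8°, cos -58.8°) = (0.8554, 0.5180). T is at the origin and P lies 47.8 along u from T, so P = 47.8·u = (24.76, -40.89). Tangency of A1 to both parallel lines with radius 12.8 puts K and D at T ± 12.8·n: K = (10.95, 6.631), D = (-10.95, -6.631). Equal radii place J and F the same way about P: J = P + 12.8·n = (35.71, -34.26), F = P − 12.8·n = (13.81, -47.52). Then |TF| = |F − T| = 49.48.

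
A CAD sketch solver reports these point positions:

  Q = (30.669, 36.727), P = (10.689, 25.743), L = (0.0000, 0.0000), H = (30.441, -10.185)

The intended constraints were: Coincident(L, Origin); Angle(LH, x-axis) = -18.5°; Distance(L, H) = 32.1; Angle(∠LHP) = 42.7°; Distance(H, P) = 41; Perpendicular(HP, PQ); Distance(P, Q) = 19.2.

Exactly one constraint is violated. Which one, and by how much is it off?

Distance(P, Q) = 19.2 — off by 3.60.

L = (0.00, 0.00) ✓; LH at -18.50° ✓; |LH| = 32.10 ✓; ∠LHP = 42.70° ✓; |HP| = 41.00 ✓; ∠(HP, PQ) = 90.00° ✓; |PQ| = 22.80 ✗.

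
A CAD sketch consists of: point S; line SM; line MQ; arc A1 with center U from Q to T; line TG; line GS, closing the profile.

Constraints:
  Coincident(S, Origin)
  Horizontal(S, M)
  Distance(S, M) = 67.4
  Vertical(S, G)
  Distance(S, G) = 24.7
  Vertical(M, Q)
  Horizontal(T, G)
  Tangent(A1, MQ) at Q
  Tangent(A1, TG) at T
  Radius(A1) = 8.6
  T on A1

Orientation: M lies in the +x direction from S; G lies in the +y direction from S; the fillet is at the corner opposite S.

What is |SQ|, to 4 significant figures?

69.30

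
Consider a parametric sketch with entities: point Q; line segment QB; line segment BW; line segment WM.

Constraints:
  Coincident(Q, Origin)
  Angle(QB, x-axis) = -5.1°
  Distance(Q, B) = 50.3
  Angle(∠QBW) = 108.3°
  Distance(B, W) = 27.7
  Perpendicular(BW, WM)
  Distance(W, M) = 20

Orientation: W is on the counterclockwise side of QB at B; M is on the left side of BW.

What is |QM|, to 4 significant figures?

51.60

Q is at the origin; QB runs at -5.1° with length 50.3, so B = 50.3·(cos -5.1°, sin -5.1°) = (50.10, -4.471). ∠QBW = 108.3°, so BW runs at -5.1° + (180° − 108.3°) = 66.60° from the x-axis; with |BW| = 27.7, W = B + 27.7·(cos 66.60°, sin 66.60°) = (61.10, 20.95). BW ⟂ WM; with |WM| = 20.0 on the left of BW, M = W + 20.0·(-0.9178, 0.3971) = (42.75, 28.89). Then |QM| = |M − Q| = 51.60.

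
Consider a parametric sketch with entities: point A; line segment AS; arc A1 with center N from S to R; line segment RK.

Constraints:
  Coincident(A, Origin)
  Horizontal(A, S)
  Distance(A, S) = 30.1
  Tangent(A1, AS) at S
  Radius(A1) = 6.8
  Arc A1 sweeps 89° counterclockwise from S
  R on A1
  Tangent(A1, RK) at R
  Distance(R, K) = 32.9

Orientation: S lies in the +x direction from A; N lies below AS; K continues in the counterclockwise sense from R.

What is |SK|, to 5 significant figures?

40.257

A is at the origin; A and S share the same y with |AS| = 30.1 and S on the +x side, so S = (30.100, 0.0000). The tangent condition forces NS to be normal to AS, so N = S + (0, -6.8) = (30.100, -6.8000). On A1, S sits at bearing 90° from N; an 89° counterclockwise sweep puts R at bearing 179°, so R = N + 6.8·(cos 179°, sin 179°) = (23.301, -6.6813). Since A1 is tangent to RK there, NR ⟂ RK, so RK runs along (−sin 179°, cos 179°); with |RK| = 32.9, K = (22.727, -39.576). Then |SK| = |K − S| = 40.257.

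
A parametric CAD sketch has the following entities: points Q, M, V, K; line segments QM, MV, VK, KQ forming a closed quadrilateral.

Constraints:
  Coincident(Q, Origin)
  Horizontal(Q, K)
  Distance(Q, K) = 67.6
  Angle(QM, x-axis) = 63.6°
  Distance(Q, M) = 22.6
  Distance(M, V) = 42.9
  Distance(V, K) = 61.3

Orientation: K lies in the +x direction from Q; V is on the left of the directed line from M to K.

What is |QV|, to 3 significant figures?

65.1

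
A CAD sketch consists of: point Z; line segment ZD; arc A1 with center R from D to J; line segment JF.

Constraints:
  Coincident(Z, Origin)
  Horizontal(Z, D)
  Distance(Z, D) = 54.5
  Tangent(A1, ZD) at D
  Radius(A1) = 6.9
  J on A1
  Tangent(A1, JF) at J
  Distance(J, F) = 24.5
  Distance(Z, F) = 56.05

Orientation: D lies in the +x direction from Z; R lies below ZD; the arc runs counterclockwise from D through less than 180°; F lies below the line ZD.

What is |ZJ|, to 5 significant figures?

48.064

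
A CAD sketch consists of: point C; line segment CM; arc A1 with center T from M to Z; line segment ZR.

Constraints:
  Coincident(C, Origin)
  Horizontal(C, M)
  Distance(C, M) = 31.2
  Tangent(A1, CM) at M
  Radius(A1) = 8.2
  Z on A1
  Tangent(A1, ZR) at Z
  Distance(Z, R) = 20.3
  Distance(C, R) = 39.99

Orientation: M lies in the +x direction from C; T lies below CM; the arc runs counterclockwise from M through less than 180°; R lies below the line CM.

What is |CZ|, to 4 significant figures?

25.08

Checks: |TM| = 8.200 ✓; |TZ| = 8.200 ✓; ∠(TZ, ZR) = 90.00° ✓; |ZR| = 20.30 ✓; |CR| = 39.99 ✓.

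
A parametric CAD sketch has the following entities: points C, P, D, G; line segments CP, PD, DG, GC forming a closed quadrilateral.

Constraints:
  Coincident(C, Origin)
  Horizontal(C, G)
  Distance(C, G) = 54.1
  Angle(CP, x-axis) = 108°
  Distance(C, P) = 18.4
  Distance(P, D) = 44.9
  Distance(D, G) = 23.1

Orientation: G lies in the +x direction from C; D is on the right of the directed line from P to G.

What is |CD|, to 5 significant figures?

32.763

Checks: |CG| = 54.10 ✓; |CP| = 18.40 ✓; |PD| = 44.90 ✓; |DG| = 23.10 ✓.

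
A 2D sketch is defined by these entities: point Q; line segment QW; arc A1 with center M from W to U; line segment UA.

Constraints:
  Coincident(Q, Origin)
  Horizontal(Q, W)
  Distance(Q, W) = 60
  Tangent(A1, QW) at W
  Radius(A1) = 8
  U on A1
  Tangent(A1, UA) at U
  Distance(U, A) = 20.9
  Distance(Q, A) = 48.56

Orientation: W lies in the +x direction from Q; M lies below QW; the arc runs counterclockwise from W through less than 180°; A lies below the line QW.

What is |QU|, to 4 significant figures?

53.13

Checks: ∠(MW, WQ) = 90.00° ✓; |MW| = 8.000 ✓; |MU| = 8.000 ✓; ∠(MU, UA) = 90.00° ✓; |UA| = 20.90 ✓; |QA| = 48.56 ✓.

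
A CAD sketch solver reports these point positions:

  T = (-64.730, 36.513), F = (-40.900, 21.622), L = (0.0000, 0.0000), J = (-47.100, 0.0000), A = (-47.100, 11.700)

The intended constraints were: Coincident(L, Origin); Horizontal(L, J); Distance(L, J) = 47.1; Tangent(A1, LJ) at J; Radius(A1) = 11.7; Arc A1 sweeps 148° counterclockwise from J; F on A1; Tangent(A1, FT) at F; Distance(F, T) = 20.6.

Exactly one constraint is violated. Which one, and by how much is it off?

Distance(F, T) = 20.6 — off by 7.50.

L = (0.00, 0.00) ✓; L.y = 0.00, J.y = 0.00 ✓; |LJ| = 47.10 ✓; ∠(AJ, JL) = 90.00° ✓; |AJ| = 11.70 ✓; bearing(A→F) − bearing(A→J) = 148.0° ✓; |AF| = 11.70 ✓; ∠(AF, FT) = 90.00° ✓; |FT| = 28.10 ✗.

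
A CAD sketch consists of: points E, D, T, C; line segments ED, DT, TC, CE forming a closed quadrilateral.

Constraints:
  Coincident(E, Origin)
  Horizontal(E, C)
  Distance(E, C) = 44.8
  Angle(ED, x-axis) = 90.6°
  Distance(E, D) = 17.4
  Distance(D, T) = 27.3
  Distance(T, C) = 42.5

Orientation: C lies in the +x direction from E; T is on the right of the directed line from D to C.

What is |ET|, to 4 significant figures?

10.25

E is at the origin; E and C share the same y with |EC| = 44.8 and C in +x, so C = (44.8, 0). ED runs at 90.6° with |ED| = 17.4, so D = (-0.1822, 17.40). T is determined by |DT| = 27.3 and |TC| = 42.5 together: it lies at the intersection of circle(D, 27.3) and circle(C, 42.5). With |DC| = 48.23, the foot of the radical line on DC is 13.12 from D and the perpendicular offset is √(27.3² − 13.12²) = 23.94. Taking the right-of-DC solution: T = (3.413, -9.663).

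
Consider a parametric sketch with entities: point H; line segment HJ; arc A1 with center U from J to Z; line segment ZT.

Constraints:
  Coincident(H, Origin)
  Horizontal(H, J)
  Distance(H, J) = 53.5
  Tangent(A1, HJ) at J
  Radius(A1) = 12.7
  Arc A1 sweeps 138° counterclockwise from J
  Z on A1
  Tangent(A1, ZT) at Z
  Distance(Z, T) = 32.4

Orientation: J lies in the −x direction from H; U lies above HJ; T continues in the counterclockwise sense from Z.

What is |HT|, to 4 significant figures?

81.80

H is at the origin; H and J share the same y with |HJ| = 53.5 and J on the −x side, so J = (-53.50, 0.000). Tangency of A1 to HJ means the radius UJ is perpendicular to HJ, so U = J + (0, 12.7) = (-53.50, 12.70). On A1, J sits at bearing -90° from U; a 138° counterclockwise sweep puts Z at bearing 48°, so Z = U + 12.7·(cos 48°, sin 48°) = (-45.00, 22.14). Tangency of A1 to ZT means the radius UZ is perpendicular to ZT, so ZT runs along (−sin 48°, cos 48°); with |ZT| = 32.4, T = (-69.08, 43.82). Then |HT| = |T − H| = 81.80.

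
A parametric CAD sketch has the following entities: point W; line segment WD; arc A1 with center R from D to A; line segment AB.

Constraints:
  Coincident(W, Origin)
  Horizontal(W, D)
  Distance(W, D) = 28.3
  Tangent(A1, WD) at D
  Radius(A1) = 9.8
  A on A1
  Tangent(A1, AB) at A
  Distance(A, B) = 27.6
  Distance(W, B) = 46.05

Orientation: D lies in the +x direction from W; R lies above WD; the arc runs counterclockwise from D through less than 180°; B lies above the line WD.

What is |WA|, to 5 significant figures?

39.685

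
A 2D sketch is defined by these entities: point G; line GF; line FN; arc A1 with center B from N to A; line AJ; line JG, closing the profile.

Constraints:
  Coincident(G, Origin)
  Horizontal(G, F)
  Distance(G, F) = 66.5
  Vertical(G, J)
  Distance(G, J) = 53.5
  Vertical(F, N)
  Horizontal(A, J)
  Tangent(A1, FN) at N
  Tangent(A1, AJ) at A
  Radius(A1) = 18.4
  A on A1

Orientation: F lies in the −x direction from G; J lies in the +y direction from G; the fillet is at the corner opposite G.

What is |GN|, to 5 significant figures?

75.195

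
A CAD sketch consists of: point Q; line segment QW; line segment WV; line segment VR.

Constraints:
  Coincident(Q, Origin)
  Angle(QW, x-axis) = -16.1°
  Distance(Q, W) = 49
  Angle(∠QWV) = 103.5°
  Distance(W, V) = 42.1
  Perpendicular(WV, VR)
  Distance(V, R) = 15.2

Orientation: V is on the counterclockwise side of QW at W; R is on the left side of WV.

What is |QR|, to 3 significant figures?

62.6

∠QWV = 103.5°, so WV runs at -16.1° + (180° − 103.5°) = 60.4° from the x-axis; with |WV| = 42.1, V = W + 42.1·(cos 60.4°, sin 60.4°) = (67.9, 23.0). The perpendicularity gives VR at right angles to WV; with |VR| = 15.2 on the left of WV, R = V + 15.2·(-0.869, 0.494) = (54.7, 30.5). Then |QR| = |R − Q| = 62.6.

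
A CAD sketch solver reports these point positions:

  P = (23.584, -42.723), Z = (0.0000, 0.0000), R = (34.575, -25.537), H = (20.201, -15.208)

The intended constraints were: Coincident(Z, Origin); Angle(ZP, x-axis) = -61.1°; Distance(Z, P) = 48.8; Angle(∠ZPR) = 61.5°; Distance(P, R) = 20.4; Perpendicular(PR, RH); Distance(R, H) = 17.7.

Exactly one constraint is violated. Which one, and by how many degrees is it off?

Perpendicular(PR, RH) — off by 3.10°.

Z = (0.00, 0.00) ✓; ZP at -61.10° ✓; |ZP| = 48.80 ✓; ∠ZPR = 61.50° ✓; |PR| = 20.40 ✓; ∠(PR, RH) = 86.90° ✗; |RH| = 17.70 ✓.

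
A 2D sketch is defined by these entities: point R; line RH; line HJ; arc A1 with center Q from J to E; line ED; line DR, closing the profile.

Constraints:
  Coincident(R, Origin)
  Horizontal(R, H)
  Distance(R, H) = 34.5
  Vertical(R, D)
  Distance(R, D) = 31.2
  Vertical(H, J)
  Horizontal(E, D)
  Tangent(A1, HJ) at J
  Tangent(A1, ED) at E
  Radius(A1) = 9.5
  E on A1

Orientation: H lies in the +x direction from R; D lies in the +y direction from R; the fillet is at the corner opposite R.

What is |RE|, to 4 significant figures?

39.98

The virtual corner opposite R is at (34.50, 31.20). Since A1 is tangent to HJ there, QJ ⟂ HJ and the tangent condition forces QE to be normal to ED, with radius 9.5, so the center Q sits 9.5 in from both sides at Q = (25.00, 21.70). That places the tangent points at J = (34.50, 21.70) on HJ and E = (25.00, 31.20) on ED. Then |RE| = |E − R| = 39.98.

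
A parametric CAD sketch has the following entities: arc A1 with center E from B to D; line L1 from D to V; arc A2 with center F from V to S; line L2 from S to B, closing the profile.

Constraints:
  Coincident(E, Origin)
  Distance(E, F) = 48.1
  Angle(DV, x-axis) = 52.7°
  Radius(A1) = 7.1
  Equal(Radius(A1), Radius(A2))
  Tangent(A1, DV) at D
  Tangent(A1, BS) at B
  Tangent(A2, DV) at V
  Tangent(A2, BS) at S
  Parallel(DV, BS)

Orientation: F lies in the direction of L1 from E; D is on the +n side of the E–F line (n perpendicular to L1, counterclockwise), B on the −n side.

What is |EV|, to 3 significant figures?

48.6

The slot axis is L1's direction at 52.7°, so u = (cos 52.7°, sin 52.7°) = (0.606, 0.795) and n = (−sin 52.7°, cos 52.7°) = (-0.795, 0.606). E is at the origin and F lies 48.1 along u from E, so F = 48.1·u = (29.1, 38.3). Tangency of A1 to both parallel lines with radius 7.1 puts D and B at E ± 7.1·n: D = (-5.65, 4.30), B = (5.65, -4.30). Equal radii place V and S the same way about F: V = F + 7.1·n = (23.5, 42.6), S = F − 7.1·n = (34.8, 34.0). Then |EV| = |V − E| = 48.6.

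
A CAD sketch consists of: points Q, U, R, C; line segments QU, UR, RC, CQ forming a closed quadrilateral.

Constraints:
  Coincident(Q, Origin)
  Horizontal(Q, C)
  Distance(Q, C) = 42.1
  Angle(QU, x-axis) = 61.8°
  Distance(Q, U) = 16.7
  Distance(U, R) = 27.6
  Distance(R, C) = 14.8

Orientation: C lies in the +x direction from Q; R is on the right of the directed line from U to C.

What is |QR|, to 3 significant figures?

28.3

Q is at the origin; QC is horizontal with |QC| = 42.1 and C in +x, so C = (42.1, 0). QU runs at 61.8° with |QU| = 16.7, so U = (7.89, 14.7). R is determined by |UR| = 27.6 and |RC| = 14.8 together: it lies at the intersection of circle(U, 27.6) and circle(C, 14.8). With |UC| = 37.2, the foot of the radical line on UC is 25.9 from U and the perpendicular offset is √(27.6² − 25.9²) = 9.52. Taking the right-of-UC solution: R = (27.9, -4.26).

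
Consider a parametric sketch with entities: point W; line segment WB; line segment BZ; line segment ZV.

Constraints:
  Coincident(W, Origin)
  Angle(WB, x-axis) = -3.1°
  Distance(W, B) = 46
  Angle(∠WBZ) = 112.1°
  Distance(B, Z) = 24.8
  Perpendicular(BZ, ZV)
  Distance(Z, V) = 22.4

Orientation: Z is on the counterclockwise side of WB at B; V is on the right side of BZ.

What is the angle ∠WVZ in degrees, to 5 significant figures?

32.927°

W is at the origin; WB runs at -3.1° with length 46.0, so B = 46.0·(cos -3.1°, sin -3.1°) = (45.933, -2.4876). ∠WBZ = 112.1°, so BZ runs at -3.1° + (180° − 112.1°) = 64.800° from the x-axis; with |BZ| = 24.8, Z = B + 24.8·(cos 64.800°, sin 64.800°) = (56.492, 19.952). BZ is perpendicular to ZV; with |ZV| = 22.4 on the right of BZ, V = Z + 22.4·(0.90483, -0.42578) = (76.760, 10.415). Then cos ∠WVZ = VW·VZ / (|VW||VZ|), giving 32.927°.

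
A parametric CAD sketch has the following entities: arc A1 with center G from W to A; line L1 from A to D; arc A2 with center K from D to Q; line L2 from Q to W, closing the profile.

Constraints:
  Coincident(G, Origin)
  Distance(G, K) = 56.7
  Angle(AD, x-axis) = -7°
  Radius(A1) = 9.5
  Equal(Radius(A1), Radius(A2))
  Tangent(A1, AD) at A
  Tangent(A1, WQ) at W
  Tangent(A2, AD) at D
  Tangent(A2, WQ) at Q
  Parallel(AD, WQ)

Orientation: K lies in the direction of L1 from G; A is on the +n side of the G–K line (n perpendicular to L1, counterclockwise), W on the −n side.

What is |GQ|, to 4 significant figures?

57.49

Tangency of A1 to both parallel lines with radius 9.5 puts A and W at G ± 9.5·n: A = (1.158, 9.429), W = (-1.158, -9.429). Equal radii place D and Q the same way about K: D = K + 9.5·n = (57.44, 2.519), Q = K − 9.5·n = (55.12, -16.34). Then |GQ| = |Q − G| = 57.49.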